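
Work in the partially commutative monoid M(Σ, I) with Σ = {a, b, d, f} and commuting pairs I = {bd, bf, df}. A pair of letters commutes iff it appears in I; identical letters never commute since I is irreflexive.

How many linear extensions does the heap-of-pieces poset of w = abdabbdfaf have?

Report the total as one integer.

#0=a has no predecessor
#1=b depends on [0:a]
#2=d depends on [0:a]
#3=a depends on [1:b, 2:d]
#4=b depends on [3:a]
#5=b depends on [4:b]
#6=d depends on [3:a]
#7=f depends on [3:a]
#8=a depends on [5:b, 6:d, 7:f]
#9=f depends on [8:a]
sources: [0:a]
N(rest) = Σ N(rest − s) over sources s of rest; N(one piece) = 1:
  size 1 → [9]=1
  size 2 → [8,9]=1
  size 3 → [5,8,9]=1  [6,8,9]=1  [7,8,9]=1
  size 4 → [4,5,8,9]=1  [5,6,8,9]=2  [5,7,8,9]=2  [6,7,8,9]=2
  size 5 → [4,5,6,8,9]=3  [4,5,7,8,9]=3  [5,6,7,8,9]=6
  size 6 → [4,5,6,7,8,9]=12
  size 7 → [3,4,5,6,7,8,9]=12
  size 8 → [1,3,4,5,6,7,8,9]=12  [2,3,4,5,6,7,8,9]=12
  first=0(a) contributes 24

24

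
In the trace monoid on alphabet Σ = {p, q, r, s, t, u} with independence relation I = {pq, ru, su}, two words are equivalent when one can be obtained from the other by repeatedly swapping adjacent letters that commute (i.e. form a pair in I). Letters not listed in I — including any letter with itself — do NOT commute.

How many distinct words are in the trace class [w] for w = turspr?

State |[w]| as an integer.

drop 0:t onto floor
drop 1:u onto {0:t}
drop 2:r onto {0:t}
drop 3:s onto {2:r}
drop 4:p onto {1:u, 3:s}
drop 5:r onto {4:p}
ground layer = {0:t}
drop-orders for the pieces not yet dropped (sum over which currently-grounded one goes next):
  1 to go: {5} 1
  2 to go: {4,5} 1
  3 to go: {1,4,5} 1  {3,4,5} 1
  4 to go: {1,3,4,5} 2  {2,3,4,5} 1
  if 0:t drops first: 3 orders

3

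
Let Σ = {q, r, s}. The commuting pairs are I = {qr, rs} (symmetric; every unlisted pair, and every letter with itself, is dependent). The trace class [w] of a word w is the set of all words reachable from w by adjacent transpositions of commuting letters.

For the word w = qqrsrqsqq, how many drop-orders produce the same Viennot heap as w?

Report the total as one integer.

36

0(q) covers ∅
1(q) covers 0:q
2(r) covers ∅
3(s) covers 1:q
4(r) covers 2:r
5(q) covers 3:s
6(s) covers 5:q
7(q) covers 6:s
8(q) covers 7:q
floor of heap: 0:q, 2:r
completions by unplaced set U, small U first (add the entries for U minus each lowest piece of U):
  |U|=1: {4}:1  {8}:1
  |U|=2: {2,4}:1  {4,8}:2  {7,8}:1
  |U|=3: {2,4,8}:3  {4,7,8}:3  {6,7,8}:1
  |U|=4: {2,4,7,8}:6  {4,6,7,8}:4  {5,6,7,8}:1
  |U|=5: {2,4,6,7,8}:10  {3,5,6,7,8}:1  {4,5,6,7,8}:5
  |U|=6: {1,3,5,6,7,8}:1  {2,4,5,6,7,8}:15  {3,4,5,6,7,8}:6
  |U|=7: {0,1,3,5,6,7,8}:1  {1,3,4,5,6,7,8}:7  {2,3,4,5,6,7,8}:21
  start at 0(q): 28
  start at 2(r): 8
sum over floor = 36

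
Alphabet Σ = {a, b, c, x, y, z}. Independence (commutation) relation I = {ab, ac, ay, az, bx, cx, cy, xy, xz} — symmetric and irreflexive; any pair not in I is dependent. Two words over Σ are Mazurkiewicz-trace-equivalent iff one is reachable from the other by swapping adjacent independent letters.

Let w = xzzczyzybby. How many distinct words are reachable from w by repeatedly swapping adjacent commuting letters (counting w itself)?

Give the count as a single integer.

piece 0:x — minimal
piece 1:z — minimal
piece 2:z rests on {1:z}
piece 3:c rests on {2:z}
piece 4:z rests on {3:c}
piece 5:y rests on {4:z}
piece 6:z rests on {5:y}
piece 7:y rests on {6:z}
piece 8:b rests on {7:y}
piece 9:b rests on {8:b}
piece 10:y rests on {9:b}
minimal pieces: {0:x, 1:z}
ways to finish when only these pieces remain (= sum over removing one remaining piece with nothing left below it):
  1 left: {0}→1  {10}→1
  2 left: {0,10}→2  {9,10}→1
  3 left: {0,9,10}→3  {8,9,10}→1
  4 left: {0,8,9,10}→4  {7,8,9,10}→1
  5 left: {0,7,8,9,10}→5  {6,7,8,9,10}→1
  6 left: {0,6,7,8,9,10}→6  {5,6,7,8,9,10}→1
  7 left: {0,5,6,7,8,9,10}→7  {4,5,6,7,8,9,10}→1
  8 left: {0,4,5,6,7,8,9,10}→8  {3,4,5,6,7,8,9,10}→1
  9 left: {0,3,4,5,6,7,8,9,10}→9  {2,3,4,5,6,7,8,9,10}→1
  placing 0:x first → 1 extensions
  placing 1:z first → 10 extensions
total linear extensions = 11

11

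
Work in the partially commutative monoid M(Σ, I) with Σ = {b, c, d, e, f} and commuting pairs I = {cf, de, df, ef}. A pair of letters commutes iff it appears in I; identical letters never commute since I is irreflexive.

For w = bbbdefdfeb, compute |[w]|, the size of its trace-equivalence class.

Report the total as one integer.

drop 0:b onto floor
drop 1:b onto {0:b}
drop 2:b onto {1:b}
drop 3:d onto {2:b}
drop 4:e onto {2:b}
drop 5:f onto {2:b}
drop 6:d onto {3:d}
drop 7:f onto {5:f}
drop 8:e onto {4:e}
drop 9:b onto {6:d, 7:f, 8:e}
ground layer = {0:b}
drop-orders for the pieces not yet dropped (sum over which currently-grounded one goes next):
  1 to go: {9} 1
  2 to go: {6,9} 1  {7,9} 1  {8,9} 1
  3 to go: {3,6,9} 1  {4,8,9} 1  {5,7,9} 1  {6,7,9} 2  {6,8,9} 2  {7,8,9} 2
  4 to go: {3,6,7,9} 3  {3,6,8,9} 3  {4,6,8,9} 3  {4,7,8,9} 3  {5,6,7,9} 3  {5,7,8,9} 3  {6,7,8,9} 6
  5 to go: {3,4,6,8,9} 6  {3,5,6,7,9} 6  {3,6,7,8,9} 12  {4,5,7,8,9} 6  {4,6,7,8,9} 12  {5,6,7,8,9} 12
  6 to go: {3,4,6,7,8,9} 30  {3,5,6,7,8,9} 30  {4,5,6,7,8,9} 30
  7 to go: {3,4,5,6,7,8,9} 90
  8 to go: {2,3,4,5,6,7,8,9} 90
  if 0:b drops first: 90 orders

90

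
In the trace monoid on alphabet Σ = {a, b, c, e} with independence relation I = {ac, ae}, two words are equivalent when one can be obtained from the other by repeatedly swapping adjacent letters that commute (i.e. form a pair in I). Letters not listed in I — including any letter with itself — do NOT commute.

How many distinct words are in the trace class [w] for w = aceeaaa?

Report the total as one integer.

35

piece 0:a — minimal
piece 1:c — minimal
piece 2:e rests on {1:c}
piece 3:e rests on {2:e}
piece 4:a rests on {0:a}
piece 5:a rests on {4:a}
piece 6:a rests on {5:a}
minimal pieces: {0:a, 1:c}
ways to finish when only these pieces remain (= sum over removing one remaining piece with nothing left below it):
  1 left: {3}→1  {6}→1
  2 left: {2,3}→1  {3,6}→2  {5,6}→1
  3 left: {1,2,3}→1  {2,3,6}→3  {3,5,6}→3  {4,5,6}→1
  4 left: {0,4,5,6}→1  {1,2,3,6}→4  {2,3,5,6}→6  {3,4,5,6}→4
  5 left: {0,3,4,5,6}→5  {1,2,3,5,6}→10  {2,3,4,5,6}→10
  placing 0:a first → 20 extensions
  placing 1:c first → 15 extensions
total linear extensions = 35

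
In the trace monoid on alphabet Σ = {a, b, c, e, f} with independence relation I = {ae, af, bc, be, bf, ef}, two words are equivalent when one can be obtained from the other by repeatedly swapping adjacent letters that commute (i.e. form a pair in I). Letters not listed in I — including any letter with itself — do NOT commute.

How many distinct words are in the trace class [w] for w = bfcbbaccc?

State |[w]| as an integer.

10

piece 0:b — minimal
piece 1:f — minimal
piece 2:c rests on {1:f}
piece 3:b rests on {0:b}
piece 4:b rests on {3:b}
piece 5:a rests on {2:c, 4:b}
piece 6:c rests on {5:a}
piece 7:c rests on {6:c}
piece 8:c rests on {7:c}
minimal pieces: {0:b, 1:f}
ways to finish when only these pieces remain (= sum over removing one remaining piece with nothing left below it):
  1 left: {8}→1
  2 left: {7,8}→1
  3 left: {6,7,8}→1
  4 left: {5,6,7,8}→1
  5 left: {2,5,6,7,8}→1  {4,5,6,7,8}→1
  6 left: {1,2,5,6,7,8}→1  {2,4,5,6,7,8}→2  {3,4,5,6,7,8}→1
  7 left: {0,3,4,5,6,7,8}→1  {1,2,4,5,6,7,8}→3  {2,3,4,5,6,7,8}→3
  placing 0:b first → 6 extensions
  placing 1:f first → 4 extensions
total linear extensions = 10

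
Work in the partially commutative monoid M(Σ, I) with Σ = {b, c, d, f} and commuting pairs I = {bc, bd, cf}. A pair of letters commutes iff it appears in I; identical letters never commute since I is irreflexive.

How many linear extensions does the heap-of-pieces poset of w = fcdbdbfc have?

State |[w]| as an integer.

41

piece 0:f — minimal
piece 1:c — minimal
piece 2:d rests on {0:f, 1:c}
piece 3:b rests on {0:f}
piece 4:d rests on {2:d}
piece 5:b rests on {3:b}
piece 6:f rests on {4:d, 5:b}
piece 7:c rests on {4:d}
minimal pieces: {0:f, 1:c}
ways to finish when only these pieces remain (= sum over removing one remaining piece with nothing left below it):
  1 left: {6}→1  {7}→1
  2 left: {5,6}→1  {6,7}→2
  3 left: {3,5,6}→1  {4,6,7}→2  {5,6,7}→3
  4 left: {2,4,6,7}→2  {3,5,6,7}→4  {4,5,6,7}→5
  5 left: {1,2,4,6,7}→2  {2,4,5,6,7}→7  {3,4,5,6,7}→9
  6 left: {1,2,4,5,6,7}→9  {2,3,4,5,6,7}→16
  placing 0:f first → 25 extensions
  placing 1:c first → 16 extensions
total linear extensions = 41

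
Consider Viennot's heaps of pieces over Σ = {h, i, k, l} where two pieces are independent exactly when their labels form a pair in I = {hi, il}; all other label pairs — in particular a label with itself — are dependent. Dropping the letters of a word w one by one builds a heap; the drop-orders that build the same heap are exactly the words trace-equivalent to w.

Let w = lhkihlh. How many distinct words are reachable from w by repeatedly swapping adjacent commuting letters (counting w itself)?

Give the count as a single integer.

4

drop 0:l onto floor
drop 1:h onto {0:l}
drop 2:k onto {1:h}
drop 3:i onto {2:k}
drop 4:h onto {2:k}
drop 5:l onto {4:h}
drop 6:h onto {5:l}
ground layer = {0:l}
drop-orders for the pieces not yet dropped (sum over which currently-grounded one goes next):
  1 to go: {3} 1  {6} 1
  2 to go: {3,6} 2  {5,6} 1
  3 to go: {3,5,6} 3  {4,5,6} 1
  4 to go: {3,4,5,6} 4
  5 to go: {2,3,4,5,6} 4
  if 0:l drops first: 4 orders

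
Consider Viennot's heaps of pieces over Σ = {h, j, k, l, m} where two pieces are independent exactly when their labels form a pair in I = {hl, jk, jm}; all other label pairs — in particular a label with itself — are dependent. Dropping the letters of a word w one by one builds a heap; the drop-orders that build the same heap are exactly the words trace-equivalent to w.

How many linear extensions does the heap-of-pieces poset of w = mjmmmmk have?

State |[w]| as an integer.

drop 0:m onto floor
drop 1:j onto floor
drop 2:m onto {0:m}
drop 3:m onto {2:m}
drop 4:m onto {3:m}
drop 5:m onto {4:m}
drop 6:k onto {5:m}
ground layer = {0:m, 1:j}
drop-orders for the pieces not yet dropped (sum over which currently-grounded one goes next):
  1 to go: {1} 1  {6} 1
  2 to go: {1,6} 2  {5,6} 1
  3 to go: {1,5,6} 3  {4,5,6} 1
  4 to go: {1,4,5,6} 4  {3,4,5,6} 1
  5 to go: {1,3,4,5,6} 5  {2,3,4,5,6} 1
  if 0:m drops first: 6 orders
  if 1:j drops first: 1 orders
heap linearizations: 7

7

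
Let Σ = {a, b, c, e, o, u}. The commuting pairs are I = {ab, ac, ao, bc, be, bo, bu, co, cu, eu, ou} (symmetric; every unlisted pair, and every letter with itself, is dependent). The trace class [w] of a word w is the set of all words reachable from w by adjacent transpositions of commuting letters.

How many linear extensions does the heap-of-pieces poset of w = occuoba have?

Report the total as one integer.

630

drop 0:o onto floor
drop 1:c onto floor
drop 2:c onto {1:c}
drop 3:u onto floor
drop 4:o onto {0:o}
drop 5:b onto floor
drop 6:a onto {3:u}
ground layer = {0:o, 1:c, 3:u, 5:b}
drop-orders for the pieces not yet dropped (sum over which currently-grounded one goes next):
  1 to go: {2} 1  {4} 1  {5} 1  {6} 1
  2 to go: {0,4} 1  {1,2} 1  {2,4} 2  {2,5} 2  {2,6} 2  {3,6} 1  {4,5} 2  {4,6} 2  {5,6} 2
  3 to go: {0,2,4} 3  {0,4,5} 3  {0,4,6} 3  {1,2,4} 3  {1,2,5} 3  {1,2,6} 3  {2,3,6} 3  {2,4,5} 6  {2,4,6} 6  {2,5,6} 6  {3,4,6} 3  {3,5,6} 3  {4,5,6} 6
  4 to go: {0,1,2,4} 6  {0,2,4,5} 12  {0,2,4,6} 12  {0,3,4,6} 6  {0,4,5,6} 12  {1,2,3,6} 6  {1,2,4,5} 12  {1,2,4,6} 12  {1,2,5,6} 12  {2,3,4,6} 12  {2,3,5,6} 12  {2,4,5,6} 24  {3,4,5,6} 12
  5 to go: {0,1,2,4,5} 30  {0,1,2,4,6} 30  {0,2,3,4,6} 30  {0,2,4,5,6} 60  {0,3,4,5,6} 30  {1,2,3,4,6} 30  {1,2,3,5,6} 30  {1,2,4,5,6} 60  {2,3,4,5,6} 60
  if 0:o drops first: 180 orders
  if 1:c drops first: 180 orders
  if 3:u drops first: 180 orders
  if 5:b drops first: 90 orders
heap linearizations: 630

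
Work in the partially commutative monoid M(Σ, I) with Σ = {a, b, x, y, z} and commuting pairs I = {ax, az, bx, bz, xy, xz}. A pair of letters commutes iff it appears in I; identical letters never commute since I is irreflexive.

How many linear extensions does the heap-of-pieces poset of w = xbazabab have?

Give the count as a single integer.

0(x) covers ∅
1(b) covers ∅
2(a) covers 1:b
3(z) covers ∅
4(a) covers 2:a
5(b) covers 4:a
6(a) covers 5:b
7(b) covers 6:a
floor of heap: 0:x, 1:b, 3:z
completions by unplaced set U, small U first (add the entries for U minus each lowest piece of U):
  |U|=1: {0}:1  {3}:1  {7}:1
  |U|=2: {0,3}:2  {0,7}:2  {3,7}:2  {6,7}:1
  |U|=3: {0,3,7}:6  {0,6,7}:3  {3,6,7}:3  {5,6,7}:1
  |U|=4: {0,3,6,7}:12  {0,5,6,7}:4  {3,5,6,7}:4  {4,5,6,7}:1
  |U|=5: {0,3,5,6,7}:20  {0,4,5,6,7}:5  {2,4,5,6,7}:1  {3,4,5,6,7}:5
  |U|=6: {0,2,4,5,6,7}:6  {0,3,4,5,6,7}:30  {1,2,4,5,6,7}:1  {2,3,4,5,6,7}:6
  start at 0(x): 7
  start at 1(b): 42
  start at 3(z): 7
sum over floor = 56

56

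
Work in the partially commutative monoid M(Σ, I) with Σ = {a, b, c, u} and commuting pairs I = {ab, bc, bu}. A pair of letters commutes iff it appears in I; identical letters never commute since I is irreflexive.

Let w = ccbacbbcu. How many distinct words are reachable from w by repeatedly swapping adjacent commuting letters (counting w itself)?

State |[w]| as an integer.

84

piece 0:c — minimal
piece 1:c rests on {0:c}
piece 2:b — minimal
piece 3:a rests on {1:c}
piece 4:c rests on {3:a}
piece 5:b rests on {2:b}
piece 6:b rests on {5:b}
piece 7:c rests on {4:c}
piece 8:u rests on {7:c}
minimal pieces: {0:c, 2:b}
ways to finish when only these pieces remain (= sum over removing one remaining piece with nothing left below it):
  1 left: {6}→1  {8}→1
  2 left: {5,6}→1  {6,8}→2  {7,8}→1
  3 left: {2,5,6}→1  {4,7,8}→1  {5,6,8}→3  {6,7,8}→3
  4 left: {2,5,6,8}→4  {3,4,7,8}→1  {4,6,7,8}→4  {5,6,7,8}→6
  5 left: {1,3,4,7,8}→1  {2,5,6,7,8}→10  {3,4,6,7,8}→5  {4,5,6,7,8}→10
  6 left: {0,1,3,4,7,8}→1  {1,3,4,6,7,8}→6  {2,4,5,6,7,8}→20  {3,4,5,6,7,8}→15
  7 left: {0,1,3,4,6,7,8}→7  {1,3,4,5,6,7,8}→21  {2,3,4,5,6,7,8}→35
  placing 0:c first → 56 extensions
  placing 2:b first → 28 extensions
total linear extensions = 84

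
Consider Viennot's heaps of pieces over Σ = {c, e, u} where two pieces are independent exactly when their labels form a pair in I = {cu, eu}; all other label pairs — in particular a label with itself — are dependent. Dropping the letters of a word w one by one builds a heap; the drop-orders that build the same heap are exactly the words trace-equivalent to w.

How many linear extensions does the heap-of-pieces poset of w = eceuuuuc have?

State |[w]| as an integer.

drop 0:e onto floor
drop 1:c onto {0:e}
drop 2:e onto {1:c}
drop 3:u onto floor
drop 4:u onto {3:u}
drop 5:u onto {4:u}
drop 6:u onto {5:u}
drop 7:c onto {2:e}
ground layer = {0:e, 3:u}
drop-orders for the pieces not yet dropped (sum over which currently-grounded one goes next):
  1 to go: {6} 1  {7} 1
  2 to go: {2,7} 1  {5,6} 1  {6,7} 2
  3 to go: {1,2,7} 1  {2,6,7} 3  {4,5,6} 1  {5,6,7} 3
  4 to go: {0,1,2,7} 1  {1,2,6,7} 4  {2,5,6,7} 6  {3,4,5,6} 1  {4,5,6,7} 4
  5 to go: {0,1,2,6,7} 5  {1,2,5,6,7} 10  {2,4,5,6,7} 10  {3,4,5,6,7} 5
  6 to go: {0,1,2,5,6,7} 15  {1,2,4,5,6,7} 20  {2,3,4,5,6,7} 15
  if 0:e drops first: 35 orders
  if 3:u drops first: 35 orders
heap linearizations: 70

70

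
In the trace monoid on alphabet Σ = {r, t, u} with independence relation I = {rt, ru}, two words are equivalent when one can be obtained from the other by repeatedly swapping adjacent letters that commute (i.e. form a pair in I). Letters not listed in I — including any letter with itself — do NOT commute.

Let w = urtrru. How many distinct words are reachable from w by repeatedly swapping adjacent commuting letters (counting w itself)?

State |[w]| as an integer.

20

drop 0:u onto floor
drop 1:r onto floor
drop 2:t onto {0:u}
drop 3:r onto {1:r}
drop 4:r onto {3:r}
drop 5:u onto {2:t}
ground layer = {0:u, 1:r}
drop-orders for the pieces not yet dropped (sum over which currently-grounded one goes next):
  1 to go: {4} 1  {5} 1
  2 to go: {2,5} 1  {3,4} 1  {4,5} 2
  3 to go: {0,2,5} 1  {1,3,4} 1  {2,4,5} 3  {3,4,5} 3
  4 to go: {0,2,4,5} 4  {1,3,4,5} 4  {2,3,4,5} 6
  if 0:u drops first: 10 orders
  if 1:r drops first: 10 orders
heap linearizations: 20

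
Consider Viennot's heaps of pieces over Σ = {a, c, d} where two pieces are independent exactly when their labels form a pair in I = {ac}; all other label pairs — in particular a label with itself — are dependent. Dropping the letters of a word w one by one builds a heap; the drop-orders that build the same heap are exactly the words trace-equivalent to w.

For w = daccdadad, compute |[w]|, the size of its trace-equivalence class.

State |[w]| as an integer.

drop 0:d onto floor
drop 1:a onto {0:d}
drop 2:c onto {0:d}
drop 3:c onto {2:c}
drop 4:d onto {1:a, 3:c}
drop 5:a onto {4:d}
drop 6:d onto {5:a}
drop 7:a onto {6:d}
drop 8:d onto {7:a}
ground layer = {0:d}
drop-orders for the pieces not yet dropped (sum over which currently-grounded one goes next):
  1 to go: {8} 1
  2 to go: {7,8} 1
  3 to go: {6,7,8} 1
  4 to go: {5,6,7,8} 1
  5 to go: {4,5,6,7,8} 1
  6 to go: {1,4,5,6,7,8} 1  {3,4,5,6,7,8} 1
  7 to go: {1,3,4,5,6,7,8} 2  {2,3,4,5,6,7,8} 1
  if 0:d drops first: 3 orders

3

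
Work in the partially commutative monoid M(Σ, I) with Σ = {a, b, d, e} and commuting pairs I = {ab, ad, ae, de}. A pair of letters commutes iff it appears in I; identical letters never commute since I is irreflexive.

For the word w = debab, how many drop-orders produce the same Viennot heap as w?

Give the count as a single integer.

10

drop 0:d onto floor
drop 1:e onto floor
drop 2:b onto {0:d, 1:e}
drop 3:a onto floor
drop 4:b onto {2:b}
ground layer = {0:d, 1:e, 3:a}
drop-orders for the pieces not yet dropped (sum over which currently-grounded one goes next):
  1 to go: {3} 1  {4} 1
  2 to go: {2,4} 1  {3,4} 2
  3 to go: {0,2,4} 1  {1,2,4} 1  {2,3,4} 3
  if 0:d drops first: 4 orders
  if 1:e drops first: 4 orders
  if 3:a drops first: 2 orders
heap linearizations: 10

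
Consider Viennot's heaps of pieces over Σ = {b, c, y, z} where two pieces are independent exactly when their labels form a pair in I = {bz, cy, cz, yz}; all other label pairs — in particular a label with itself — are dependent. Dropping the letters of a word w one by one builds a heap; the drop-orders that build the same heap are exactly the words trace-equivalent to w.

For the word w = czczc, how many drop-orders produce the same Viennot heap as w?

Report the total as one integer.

10

drop 0:c onto floor
drop 1:z onto floor
drop 2:c onto {0:c}
drop 3:z onto {1:z}
drop 4:c onto {2:c}
ground layer = {0:c, 1:z}
drop-orders for the pieces not yet dropped (sum over which currently-grounded one goes next):
  1 to go: {3} 1  {4} 1
  2 to go: {1,3} 1  {2,4} 1  {3,4} 2
  3 to go: {0,2,4} 1  {1,3,4} 3  {2,3,4} 3
  if 0:c drops first: 6 orders
  if 1:z drops first: 4 orders
heap linearizations: 10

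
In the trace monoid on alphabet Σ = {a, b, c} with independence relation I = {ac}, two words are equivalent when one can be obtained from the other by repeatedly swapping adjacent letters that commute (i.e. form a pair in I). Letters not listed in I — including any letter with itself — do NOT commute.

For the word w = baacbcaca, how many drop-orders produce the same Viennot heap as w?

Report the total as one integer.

#0=b has no predecessor
#1=a depends on [0:b]
#2=a depends on [1:a]
#3=c depends on [0:b]
#4=b depends on [2:a, 3:c]
#5=c depends on [4:b]
#6=a depends on [4:b]
#7=c depends on [5:c]
#8=a depends on [6:a]
sources: [0:b]
N(rest) = Σ N(rest − s) over sources s of rest; N(one piece) = 1:
  size 1 → [7]=1  [8]=1
  size 2 → [5,7]=1  [6,8]=1  [7,8]=2
  size 3 → [5,7,8]=3  [6,7,8]=3
  size 4 → [5,6,7,8]=6
  size 5 → [4,5,6,7,8]=6
  size 6 → [2,4,5,6,7,8]=6  [3,4,5,6,7,8]=6
  size 7 → [1,2,4,5,6,7,8]=6  [2,3,4,5,6,7,8]=12
  first=0(b) contributes 18

18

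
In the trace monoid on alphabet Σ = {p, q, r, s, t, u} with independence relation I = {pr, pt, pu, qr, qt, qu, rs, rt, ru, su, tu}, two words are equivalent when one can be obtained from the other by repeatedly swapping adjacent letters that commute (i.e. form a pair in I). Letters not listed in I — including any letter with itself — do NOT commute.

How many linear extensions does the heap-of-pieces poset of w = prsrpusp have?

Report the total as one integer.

168

#0=p has no predecessor
#1=r has no predecessor
#2=s depends on [0:p]
#3=r depends on [1:r]
#4=p depends on [2:s]
#5=u has no predecessor
#6=s depends on [4:p]
#7=p depends on [6:s]
sources: [0:p, 1:r, 5:u]
N(rest) = Σ N(rest − s) over sources s of rest; N(one piece) = 1:
  size 1 → [3]=1  [5]=1  [7]=1
  size 2 → [1,3]=1  [3,5]=2  [3,7]=2  [5,7]=2  [6,7]=1
  size 3 → [1,3,5]=3  [1,3,7]=3  [3,5,7]=6  [3,6,7]=3  [4,6,7]=1  [5,6,7]=3
  size 4 → [1,3,5,7]=12  [1,3,6,7]=6  [2,4,6,7]=1  [3,4,6,7]=4  [3,5,6,7]=12  [4,5,6,7]=4
  size 5 → [0,2,4,6,7]=1  [1,3,4,6,7]=10  [1,3,5,6,7]=30  [2,3,4,6,7]=5  [2,4,5,6,7]=5  [3,4,5,6,7]=20
  size 6 → [0,2,3,4,6,7]=6  [0,2,4,5,6,7]=6  [1,2,3,4,6,7]=15  [1,3,4,5,6,7]=60  [2,3,4,5,6,7]=30
  first=0(p) contributes 105
  first=1(r) contributes 42
  first=5(u) contributes 21
|[w]| = 168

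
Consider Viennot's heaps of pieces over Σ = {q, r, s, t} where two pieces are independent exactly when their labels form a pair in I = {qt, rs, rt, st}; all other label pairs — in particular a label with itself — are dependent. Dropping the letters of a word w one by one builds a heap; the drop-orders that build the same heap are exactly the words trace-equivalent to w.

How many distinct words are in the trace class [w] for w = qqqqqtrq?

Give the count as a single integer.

8

0(q) covers ∅
1(q) covers 0:q
2(q) covers 1:q
3(q) covers 2:q
4(q) covers 3:q
5(t) covers ∅
6(r) covers 4:q
7(q) covers 6:r
floor of heap: 0:q, 5:t
completions by unplaced set U, small U first (add the entries for U minus each lowest piece of U):
  |U|=1: {5}:1  {7}:1
  |U|=2: {5,7}:2  {6,7}:1
  |U|=3: {4,6,7}:1  {5,6,7}:3
  |U|=4: {3,4,6,7}:1  {4,5,6,7}:4
  |U|=5: {2,3,4,6,7}:1  {3,4,5,6,7}:5
  |U|=6: {1,2,3,4,6,7}:1  {2,3,4,5,6,7}:6
  start at 0(q): 7
  start at 5(t): 1
sum over floor = 8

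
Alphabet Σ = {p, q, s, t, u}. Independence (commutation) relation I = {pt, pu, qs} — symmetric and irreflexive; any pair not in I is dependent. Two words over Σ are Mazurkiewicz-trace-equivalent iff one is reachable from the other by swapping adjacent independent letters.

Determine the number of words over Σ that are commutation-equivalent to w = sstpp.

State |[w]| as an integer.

drop 0:s onto floor
drop 1:s onto {0:s}
drop 2:t onto {1:s}
drop 3:p onto {1:s}
drop 4:p onto {3:p}
ground layer = {0:s}
drop-orders for the pieces not yet dropped (sum over which currently-grounded one goes next):
  1 to go: {2} 1  {4} 1
  2 to go: {2,4} 2  {3,4} 1
  3 to go: {2,3,4} 3
  if 0:s drops first: 3 orders

3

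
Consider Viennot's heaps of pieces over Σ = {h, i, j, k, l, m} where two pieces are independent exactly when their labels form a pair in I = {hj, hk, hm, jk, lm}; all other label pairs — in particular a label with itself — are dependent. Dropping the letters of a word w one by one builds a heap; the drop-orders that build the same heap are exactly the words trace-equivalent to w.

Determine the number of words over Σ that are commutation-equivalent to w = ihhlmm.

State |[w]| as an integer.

10

0(i) covers ∅
1(h) covers 0:i
2(h) covers 1:h
3(l) covers 2:h
4(m) covers 0:i
5(m) covers 4:m
floor of heap: 0:i
completions by unplaced set U, small U first (add the entries for U minus each lowest piece of U):
  |U|=1: {3}:1  {5}:1
  |U|=2: {2,3}:1  {3,5}:2  {4,5}:1
  |U|=3: {1,2,3}:1  {2,3,5}:3  {3,4,5}:3
  |U|=4: {1,2,3,5}:4  {2,3,4,5}:6
  start at 0(i): 10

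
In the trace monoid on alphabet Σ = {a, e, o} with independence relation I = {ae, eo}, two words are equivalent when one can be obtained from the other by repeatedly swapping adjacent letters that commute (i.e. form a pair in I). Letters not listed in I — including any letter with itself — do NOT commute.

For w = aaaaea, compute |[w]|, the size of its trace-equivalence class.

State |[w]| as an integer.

6

piece 0:a — minimal
piece 1:a rests on {0:a}
piece 2:a rests on {1:a}
piece 3:a rests on {2:a}
piece 4:e — minimal
piece 5:a rests on {3:a}
minimal pieces: {0:a, 4:e}
ways to finish when only these pieces remain (= sum over removing one remaining piece with nothing left below it):
  1 left: {4}→1  {5}→1
  2 left: {3,5}→1  {4,5}→2
  3 left: {2,3,5}→1  {3,4,5}→3
  4 left: {1,2,3,5}→1  {2,3,4,5}→4
  placing 0:a first → 5 extensions
  placing 4:e first → 1 extensions
total linear extensions = 6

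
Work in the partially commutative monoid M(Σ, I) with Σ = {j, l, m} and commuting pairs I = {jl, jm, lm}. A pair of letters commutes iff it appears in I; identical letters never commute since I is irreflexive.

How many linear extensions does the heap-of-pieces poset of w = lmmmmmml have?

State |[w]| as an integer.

28

0(l) covers ∅
1(m) covers ∅
2(m) covers 1:m
3(m) covers 2:m
4(m) covers 3:m
5(m) covers 4:m
6(m) covers 5:m
7(l) covers 0:l
floor of heap: 0:l, 1:m
completions by unplaced set U, small U first (add the entries for U minus each lowest piece of U):
  |U|=1: {6}:1  {7}:1
  |U|=2: {0,7}:1  {5,6}:1  {6,7}:2
  |U|=3: {0,6,7}:3  {4,5,6}:1  {5,6,7}:3
  |U|=4: {0,5,6,7}:6  {3,4,5,6}:1  {4,5,6,7}:4
  |U|=5: {0,4,5,6,7}:10  {2,3,4,5,6}:1  {3,4,5,6,7}:5
  |U|=6: {0,3,4,5,6,7}:15  {1,2,3,4,5,6}:1  {2,3,4,5,6,7}:6
  start at 0(l): 7
  start at 1(m): 21
sum over floor = 28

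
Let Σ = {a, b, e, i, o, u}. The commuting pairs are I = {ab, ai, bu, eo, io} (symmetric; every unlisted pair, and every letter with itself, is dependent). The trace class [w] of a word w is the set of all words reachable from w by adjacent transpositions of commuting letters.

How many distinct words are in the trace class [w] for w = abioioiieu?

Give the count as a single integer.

76

piece 0:a — minimal
piece 1:b — minimal
piece 2:i rests on {1:b}
piece 3:o rests on {0:a, 1:b}
piece 4:i rests on {2:i}
piece 5:o rests on {3:o}
piece 6:i rests on {4:i}
piece 7:i rests on {6:i}
piece 8:e rests on {0:a, 7:i}
piece 9:u rests on {5:o, 8:e}
minimal pieces: {0:a, 1:b}
ways to finish when only these pieces remain (= sum over removing one remaining piece with nothing left below it):
  1 left: {9}→1
  2 left: {5,9}→1  {8,9}→1
  3 left: {3,5,9}→1  {5,8,9}→2  {7,8,9}→1
  4 left: {3,5,8,9}→3  {5,7,8,9}→3  {6,7,8,9}→1
  5 left: {0,3,5,8,9}→3  {3,5,7,8,9}→6  {4,6,7,8,9}→1  {5,6,7,8,9}→4
  6 left: {0,3,5,7,8,9}→9  {2,4,6,7,8,9}→1  {3,5,6,7,8,9}→10  {4,5,6,7,8,9}→5
  7 left: {0,3,5,6,7,8,9}→19  {2,4,5,6,7,8,9}→6  {3,4,5,6,7,8,9}→15
  8 left: {0,3,4,5,6,7,8,9}→34  {2,3,4,5,6,7,8,9}→21
  placing 0:a first → 21 extensions
  placing 1:b first → 55 extensions
total linear extensions = 76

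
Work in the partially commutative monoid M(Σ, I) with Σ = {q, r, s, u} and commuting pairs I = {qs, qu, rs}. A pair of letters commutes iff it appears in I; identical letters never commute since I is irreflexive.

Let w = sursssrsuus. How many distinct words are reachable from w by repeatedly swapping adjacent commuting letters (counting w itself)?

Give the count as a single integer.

0(s) covers ∅
1(u) covers 0:s
2(r) covers 1:u
3(s) covers 1:u
4(s) covers 3:s
5(s) covers 4:s
6(r) covers 2:r
7(s) covers 5:s
8(u) covers 6:r, 7:s
9(u) covers 8:u
10(s) covers 9:u
floor of heap: 0:s
completions by unplaced set U, small U first (add the entries for U minus each lowest piece of U):
  |U|=1: {10}:1
  |U|=2: {9,10}:1
  |U|=3: {8,9,10}:1
  |U|=4: {6,8,9,10}:1  {7,8,9,10}:1
  |U|=5: {2,6,8,9,10}:1  {5,7,8,9,10}:1  {6,7,8,9,10}:2
  |U|=6: {2,6,7,8,9,10}:3  {4,5,7,8,9,10}:1  {5,6,7,8,9,10}:3
  |U|=7: {2,5,6,7,8,9,10}:6  {3,4,5,7,8,9,10}:1  {4,5,6,7,8,9,10}:4
  |U|=8: {2,4,5,6,7,8,9,10}:10  {3,4,5,6,7,8,9,10}:5
  |U|=9: {2,3,4,5,6,7,8,9,10}:15
  start at 0(s): 15

15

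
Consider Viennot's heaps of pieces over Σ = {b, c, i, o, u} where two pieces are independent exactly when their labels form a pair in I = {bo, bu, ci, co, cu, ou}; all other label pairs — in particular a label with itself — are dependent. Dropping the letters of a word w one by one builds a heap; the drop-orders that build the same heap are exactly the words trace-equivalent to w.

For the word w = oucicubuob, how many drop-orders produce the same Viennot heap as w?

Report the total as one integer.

930

piece 0:o — minimal
piece 1:u — minimal
piece 2:c — minimal
piece 3:i rests on {0:o, 1:u}
piece 4:c rests on {2:c}
piece 5:u rests on {3:i}
piece 6:b rests on {3:i, 4:c}
piece 7:u rests on {5:u}
piece 8:o rests on {3:i}
piece 9:b rests on {6:b}
minimal pieces: {0:o, 1:u, 2:c}
ways to finish when only these pieces remain (= sum over removing one remaining piece with nothing left below it):
  1 left: {7}→1  {8}→1  {9}→1
  2 left: {5,7}→1  {6,9}→1  {7,8}→2  {7,9}→2  {8,9}→2
  3 left: {4,6,9}→1  {5,7,8}→3  {5,7,9}→3  {6,7,9}→3  {6,8,9}→3  {7,8,9}→6
  4 left: {2,4,6,9}→1  {4,6,7,9}→4  {4,6,8,9}→4  {5,6,7,9}→6  {5,7,8,9}→12  {6,7,8,9}→12
  5 left: {2,4,6,7,9}→5  {2,4,6,8,9}→5  {4,5,6,7,9}→10  {4,6,7,8,9}→20  {5,6,7,8,9}→30
  6 left: {2,4,5,6,7,9}→15  {2,4,6,7,8,9}→30  {3,5,6,7,8,9}→30  {4,5,6,7,8,9}→60
  7 left: {0,3,5,6,7,8,9}→30  {1,3,5,6,7,8,9}→30  {2,4,5,6,7,8,9}→105  {3,4,5,6,7,8,9}→90
  8 left: {0,1,3,5,6,7,8,9}→60  {0,3,4,5,6,7,8,9}→120  {1,3,4,5,6,7,8,9}→120  {2,3,4,5,6,7,8,9}→195
  placing 0:o first → 315 extensions
  placing 1:u first → 315 extensions
  placing 2:c first → 300 extensions
total linear extensions = 930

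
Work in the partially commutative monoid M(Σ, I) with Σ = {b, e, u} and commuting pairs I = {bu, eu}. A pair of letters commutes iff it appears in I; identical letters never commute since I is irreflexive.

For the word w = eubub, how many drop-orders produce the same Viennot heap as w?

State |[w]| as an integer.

piece 0:e — minimal
piece 1:u — minimal
piece 2:b rests on {0:e}
piece 3:u rests on {1:u}
piece 4:b rests on {2:b}
minimal pieces: {0:e, 1:u}
ways to finish when only these pieces remain (= sum over removing one remaining piece with nothing left below it):
  1 left: {3}→1  {4}→1
  2 left: {1,3}→1  {2,4}→1  {3,4}→2
  3 left: {0,2,4}→1  {1,3,4}→3  {2,3,4}→3
  placing 0:e first → 6 extensions
  placing 1:u first → 4 extensions
total linear extensions = 10

10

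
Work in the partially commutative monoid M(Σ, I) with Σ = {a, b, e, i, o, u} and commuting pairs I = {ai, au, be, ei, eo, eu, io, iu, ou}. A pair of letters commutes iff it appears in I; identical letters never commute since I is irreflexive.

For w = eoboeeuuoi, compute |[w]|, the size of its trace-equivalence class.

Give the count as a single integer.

3600

0(e) covers ∅
1(o) covers ∅
2(b) covers 1:o
3(o) covers 2:b
4(e) covers 0:e
5(e) covers 4:e
6(u) covers 2:b
7(u) covers 6:u
8(o) covers 3:o
9(i) covers 2:b
floor of heap: 0:e, 1:o
completions by unplaced set U, small U first (add the entries for U minus each lowest piece of U):
  |U|=1: {5}:1  {7}:1  {8}:1  {9}:1
  |U|=2: {3,8}:1  {4,5}:1  {5,7}:2  {5,8}:2  {5,9}:2  {6,7}:1  {7,8}:2  {7,9}:2  {8,9}:2
  |U|=3: {0,4,5}:1  {3,5,8}:3  {3,7,8}:3  {3,8,9}:3  {4,5,7}:3  {4,5,8}:3  {4,5,9}:3  {5,6,7}:3  {5,7,8}:6  {5,7,9}:6  {5,8,9}:6  {6,7,8}:3  {6,7,9}:3  {7,8,9}:6
  |U|=4: {0,4,5,7}:4  {0,4,5,8}:4  {0,4,5,9}:4  {3,4,5,8}:6  {3,5,7,8}:12  {3,5,8,9}:12  {3,6,7,8}:6  {3,7,8,9}:12  {4,5,6,7}:6  {4,5,7,8}:12  {4,5,7,9}:12  {4,5,8,9}:12  {5,6,7,8}:12  {5,6,7,9}:12  {5,7,8,9}:24  {6,7,8,9}:12
  |U|=5: {0,3,4,5,8}:10  {0,4,5,6,7}:10  {0,4,5,7,8}:20  {0,4,5,7,9}:20  {0,4,5,8,9}:20  {3,4,5,7,8}:30  {3,4,5,8,9}:30  {3,5,6,7,8}:30  {3,5,7,8,9}:60  {3,6,7,8,9}:30  {4,5,6,7,8}:30  {4,5,6,7,9}:30  {4,5,7,8,9}:60  {5,6,7,8,9}:60
  |U|=6: {0,3,4,5,7,8}:60  {0,3,4,5,8,9}:60  {0,4,5,6,7,8}:60  {0,4,5,6,7,9}:60  {0,4,5,7,8,9}:120  {2,3,6,7,8,9}:30  {3,4,5,6,7,8}:90  {3,4,5,7,8,9}:180  {3,5,6,7,8,9}:180  {4,5,6,7,8,9}:180
  |U|=7: {0,3,4,5,6,7,8}:210  {0,3,4,5,7,8,9}:420  {0,4,5,6,7,8,9}:420  {1,2,3,6,7,8,9}:30  {2,3,5,6,7,8,9}:210  {3,4,5,6,7,8,9}:630
  |U|=8: {0,3,4,5,6,7,8,9}:1680  {1,2,3,5,6,7,8,9}:240  {2,3,4,5,6,7,8,9}:840
  start at 0(e): 1080
  start at 1(o): 2520
sum over floor = 3600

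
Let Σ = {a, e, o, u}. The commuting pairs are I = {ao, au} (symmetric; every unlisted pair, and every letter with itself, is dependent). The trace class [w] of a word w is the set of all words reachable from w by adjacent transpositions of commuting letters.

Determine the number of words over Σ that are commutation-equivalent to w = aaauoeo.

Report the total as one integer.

drop 0:a onto floor
drop 1:a onto {0:a}
drop 2:a onto {1:a}
drop 3:u onto floor
drop 4:o onto {3:u}
drop 5:e onto {2:a, 4:o}
drop 6:o onto {5:e}
ground layer = {0:a, 3:u}
drop-orders for the pieces not yet dropped (sum over which currently-grounded one goes next):
  1 to go: {6} 1
  2 to go: {5,6} 1
  3 to go: {2,5,6} 1  {4,5,6} 1
  4 to go: {1,2,5,6} 1  {2,4,5,6} 2  {3,4,5,6} 1
  5 to go: {0,1,2,5,6} 1  {1,2,4,5,6} 3  {2,3,4,5,6} 3
  if 0:a drops first: 6 orders
  if 3:u drops first: 4 orders
heap linearizations: 10

10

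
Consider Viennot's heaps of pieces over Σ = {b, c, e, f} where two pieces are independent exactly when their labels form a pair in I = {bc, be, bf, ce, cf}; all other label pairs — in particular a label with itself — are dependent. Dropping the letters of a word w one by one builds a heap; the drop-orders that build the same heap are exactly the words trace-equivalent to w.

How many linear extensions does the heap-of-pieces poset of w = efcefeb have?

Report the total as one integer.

drop 0:e onto floor
drop 1:f onto {0:e}
drop 2:c onto floor
drop 3:e onto {1:f}
drop 4:f onto {3:e}
drop 5:e onto {4:f}
drop 6:b onto floor
ground layer = {0:e, 2:c, 6:b}
drop-orders for the pieces not yet dropped (sum over which currently-grounded one goes next):
  1 to go: {2} 1  {5} 1  {6} 1
  2 to go: {2,5} 2  {2,6} 2  {4,5} 1  {5,6} 2
  3 to go: {2,4,5} 3  {2,5,6} 6  {3,4,5} 1  {4,5,6} 3
  4 to go: {1,3,4,5} 1  {2,3,4,5} 4  {2,4,5,6} 12  {3,4,5,6} 4
  5 to go: {0,1,3,4,5} 1  {1,2,3,4,5} 5  {1,3,4,5,6} 5  {2,3,4,5,6} 20
  if 0:e drops first: 30 orders
  if 2:c drops first: 6 orders
  if 6:b drops first: 6 orders
heap linearizations: 42

42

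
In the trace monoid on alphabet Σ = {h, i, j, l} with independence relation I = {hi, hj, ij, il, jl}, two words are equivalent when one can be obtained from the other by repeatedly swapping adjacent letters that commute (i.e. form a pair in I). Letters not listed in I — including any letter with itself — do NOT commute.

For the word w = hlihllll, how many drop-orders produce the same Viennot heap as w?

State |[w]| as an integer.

drop 0:h onto floor
drop 1:l onto {0:h}
drop 2:i onto floor
drop 3:h onto {1:l}
drop 4:l onto {3:h}
drop 5:l onto {4:l}
drop 6:l onto {5:l}
drop 7:l onto {6:l}
ground layer = {0:h, 2:i}
drop-orders for the pieces not yet dropped (sum over which currently-grounded one goes next):
  1 to go: {2} 1  {7} 1
  2 to go: {2,7} 2  {6,7} 1
  3 to go: {2,6,7} 3  {5,6,7} 1
  4 to go: {2,5,6,7} 4  {4,5,6,7} 1
  5 to go: {2,4,5,6,7} 5  {3,4,5,6,7} 1
  6 to go: {1,3,4,5,6,7} 1  {2,3,4,5,6,7} 6
  if 0:h drops first: 7 orders
  if 2:i drops first: 1 orders
heap linearizations: 8

8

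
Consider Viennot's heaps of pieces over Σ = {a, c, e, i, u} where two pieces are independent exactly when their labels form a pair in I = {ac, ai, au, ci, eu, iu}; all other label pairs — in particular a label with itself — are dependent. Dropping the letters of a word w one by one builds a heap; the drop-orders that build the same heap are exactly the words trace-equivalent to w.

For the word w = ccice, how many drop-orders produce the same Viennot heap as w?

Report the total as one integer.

4

0(c) covers ∅
1(c) covers 0:c
2(i) covers ∅
3(c) covers 1:c
4(e) covers 2:i, 3:c
floor of heap: 0:c, 2:i
completions by unplaced set U, small U first (add the entries for U minus each lowest piece of U):
  |U|=1: {4}:1
  |U|=2: {2,4}:1  {3,4}:1
  |U|=3: {1,3,4}:1  {2,3,4}:2
  start at 0(c): 3
  start at 2(i): 1
sum over floor = 4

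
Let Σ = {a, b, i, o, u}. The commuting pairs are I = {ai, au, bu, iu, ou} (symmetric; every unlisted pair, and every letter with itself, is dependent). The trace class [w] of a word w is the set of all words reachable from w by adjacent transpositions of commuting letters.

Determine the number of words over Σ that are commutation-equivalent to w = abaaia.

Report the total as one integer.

4

drop 0:a onto floor
drop 1:b onto {0:a}
drop 2:a onto {1:b}
drop 3:a onto {2:a}
drop 4:i onto {1:b}
drop 5:a onto {3:a}
ground layer = {0:a}
drop-orders for the pieces not yet dropped (sum over which currently-grounded one goes next):
  1 to go: {4} 1  {5} 1
  2 to go: {3,5} 1  {4,5} 2
  3 to go: {2,3,5} 1  {3,4,5} 3
  4 to go: {2,3,4,5} 4
  if 0:a drops first: 4 orders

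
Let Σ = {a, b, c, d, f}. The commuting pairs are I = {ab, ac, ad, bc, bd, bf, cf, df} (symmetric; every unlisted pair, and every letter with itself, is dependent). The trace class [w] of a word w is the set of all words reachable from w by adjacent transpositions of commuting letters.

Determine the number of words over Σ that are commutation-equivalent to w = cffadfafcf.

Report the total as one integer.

120

#0=c has no predecessor
#1=f has no predecessor
#2=f depends on [1:f]
#3=a depends on [2:f]
#4=d depends on [0:c]
#5=f depends on [3:a]
#6=a depends on [5:f]
#7=f depends on [6:a]
#8=c depends on [4:d]
#9=f depends on [7:f]
sources: [0:c, 1:f]
N(rest) = Σ N(rest − s) over sources s of rest; N(one piece) = 1:
  size 1 → [8]=1  [9]=1
  size 2 → [4,8]=1  [7,9]=1  [8,9]=2
  size 3 → [0,4,8]=1  [4,8,9]=3  [6,7,9]=1  [7,8,9]=3
  size 4 → [0,4,8,9]=4  [4,7,8,9]=6  [5,6,7,9]=1  [6,7,8,9]=4
  size 5 → [0,4,7,8,9]=10  [3,5,6,7,9]=1  [4,6,7,8,9]=10  [5,6,7,8,9]=5
  size 6 → [0,4,6,7,8,9]=20  [2,3,5,6,7,9]=1  [3,5,6,7,8,9]=6  [4,5,6,7,8,9]=15
  size 7 → [0,4,5,6,7,8,9]=35  [1,2,3,5,6,7,9]=1  [2,3,5,6,7,8,9]=7  [3,4,5,6,7,8,9]=21
  size 8 → [0,3,4,5,6,7,8,9]=56  [1,2,3,5,6,7,8,9]=8  [2,3,4,5,6,7,8,9]=28
  first=0(c) contributes 36
  first=1(f) contributes 84
|[w]| = 120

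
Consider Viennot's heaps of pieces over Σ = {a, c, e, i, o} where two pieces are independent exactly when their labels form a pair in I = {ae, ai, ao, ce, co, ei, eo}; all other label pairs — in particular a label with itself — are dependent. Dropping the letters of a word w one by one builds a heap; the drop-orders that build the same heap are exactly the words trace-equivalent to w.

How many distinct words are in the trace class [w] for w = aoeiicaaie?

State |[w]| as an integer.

#0=a has no predecessor
#1=o has no predecessor
#2=e has no predecessor
#3=i depends on [1:o]
#4=i depends on [3:i]
#5=c depends on [0:a, 4:i]
#6=a depends on [5:c]
#7=a depends on [6:a]
#8=i depends on [5:c]
#9=e depends on [2:e]
sources: [0:a, 1:o, 2:e]
N(rest) = Σ N(rest − s) over sources s of rest; N(one piece) = 1:
  size 1 → [7]=1  [8]=1  [9]=1
  size 2 → [2,9]=1  [6,7]=1  [7,8]=2  [7,9]=2  [8,9]=2
  size 3 → [2,7,9]=3  [2,8,9]=3  [6,7,8]=3  [6,7,9]=3  [7,8,9]=6
  size 4 → [2,6,7,9]=6  [2,7,8,9]=12  [5,6,7,8]=3  [6,7,8,9]=12
  size 5 → [0,5,6,7,8]=3  [2,6,7,8,9]=30  [4,5,6,7,8]=3  [5,6,7,8,9]=15
  size 6 → [0,4,5,6,7,8]=6  [0,5,6,7,8,9]=18  [2,5,6,7,8,9]=45  [3,4,5,6,7,8]=3  [4,5,6,7,8,9]=18
  size 7 → [0,2,5,6,7,8,9]=63  [0,3,4,5,6,7,8]=9  [0,4,5,6,7,8,9]=42  [1,3,4,5,6,7,8]=3  [2,4,5,6,7,8,9]=63  [3,4,5,6,7,8,9]=21
  size 8 → [0,1,3,4,5,6,7,8]=12  [0,2,4,5,6,7,8,9]=168  [0,3,4,5,6,7,8,9]=72  [1,3,4,5,6,7,8,9]=24  [2,3,4,5,6,7,8,9]=84
  first=0(a) contributes 108
  first=1(o) contributes 324
  first=2(e) contributes 108
|[w]| = 540

540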